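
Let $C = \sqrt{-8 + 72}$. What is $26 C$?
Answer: $208$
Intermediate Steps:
$C = 8$ ($C = \sqrt{64} = 8$)
$26 C = 26 \cdot 8 = 208$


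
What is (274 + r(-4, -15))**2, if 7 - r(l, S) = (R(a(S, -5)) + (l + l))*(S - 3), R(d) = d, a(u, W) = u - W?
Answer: 1849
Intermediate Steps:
r(l, S) = 7 - (-3 + S)*(5 + S + 2*l) (r(l, S) = 7 - ((S - 1*(-5)) + (l + l))*(S - 3) = 7 - ((S + 5) + 2*l)*(-3 + S) = 7 - ((5 + S) + 2*l)*(-3 + S) = 7 - (5 + S + 2*l)*(-3 + S) = 7 - (-3 + S)*(5 + S + 2*l))
(274 + r(-4, -15))**2 = (274 + (22 - 1*(-15)**2 - 2*(-15) + 6*(-4) - 2*(-15)*(-4)))**2 = (274 + (22 - 1*225 + 30 - 24 - 120))**2 = (274 + (22 - 225 + 30 - 24 - 120))**2 = (274 - 317)**2 = (-43)**2 = 1849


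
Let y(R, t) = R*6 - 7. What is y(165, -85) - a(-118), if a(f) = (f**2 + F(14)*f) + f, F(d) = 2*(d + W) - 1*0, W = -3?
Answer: -10227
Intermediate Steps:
y(R, t) = -7 + 6*R (y(R, t) = 6*R - 7 = -7 + 6*R)
F(d) = -6 + 2*d (F(d) = 2*(d - 3) - 1*0 = 2*(-3 + d) + 0 = (-6 + 2*d) + 0 = -6 + 2*d)
a(f) = f**2 + 23*f (a(f) = (f**2 + (-6 + 2*14)*f) + f = (f**2 + (-6 + 28)*f) + f = (f**2 + 22*f) + f = f**2 + 23*f)
y(165, -85) - a(-118) = (-7 + 6*165) - (-118)*(23 - 118) = (-7 + 990) - (-118)*(-95) = 983 - 1*11210 = 983 - 11210 = -10227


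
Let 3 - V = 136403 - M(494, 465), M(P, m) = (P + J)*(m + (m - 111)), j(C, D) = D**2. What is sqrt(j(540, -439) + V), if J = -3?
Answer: 5*sqrt(18338) ≈ 677.09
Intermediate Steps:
M(P, m) = (-111 + 2*m)*(-3 + P) (M(P, m) = (P - 3)*(m + (m - 111)) = (-3 + P)*(m + (-111 + m)) = (-3 + P)*(-111 + 2*m) = (-111 + 2*m)*(-3 + P))
V = 265729 (V = 3 - (136403 - (333 - 111*494 - 6*465 + 2*494*465)) = 3 - (136403 - (333 - 54834 - 2790 + 459420)) = 3 - (136403 - 1*402129) = 3 - (136403 - 402129) = 3 - 1*(-265726) = 3 + 265726 = 265729)
sqrt(j(540, -439) + V) = sqrt((-439)**2 + 265729) = sqrt(192721 + 265729) = sqrt(458450) = 5*sqrt(18338)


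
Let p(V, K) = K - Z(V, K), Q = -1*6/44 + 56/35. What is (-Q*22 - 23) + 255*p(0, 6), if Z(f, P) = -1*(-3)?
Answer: 3549/5 ≈ 709.80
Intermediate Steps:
Z(f, P) = 3
Q = 161/110 (Q = -6*1/44 + 56*(1/35) = -3/22 + 8/5 = 161/110 ≈ 1.4636)
p(V, K) = -3 + K (p(V, K) = K - 1*3 = K - 3 = -3 + K)
(-Q*22 - 23) + 255*p(0, 6) = (-161*22/110 - 23) + 255*(-3 + 6) = (-1*161/5 - 23) + 255*3 = (-161/5 - 23) + 765 = -276/5 + 765 = 3549/5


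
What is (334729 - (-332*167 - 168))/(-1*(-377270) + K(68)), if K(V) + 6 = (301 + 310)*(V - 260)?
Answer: 55763/37136 ≈ 1.5016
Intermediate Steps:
K(V) = -158866 + 611*V (K(V) = -6 + (301 + 310)*(V - 260) = -6 + 611*(-260 + V) = -6 + (-158860 + 611*V) = -158866 + 611*V)
(334729 - (-332*167 - 168))/(-1*(-377270) + K(68)) = (334729 - (-332*167 - 168))/(-1*(-377270) + (-158866 + 611*68)) = (334729 - (-55444 - 168))/(377270 + (-158866 + 41548)) = (334729 - 1*(-55612))/(377270 - 117318) = (334729 + 55612)/259952 = 390341*(1/259952) = 55763/37136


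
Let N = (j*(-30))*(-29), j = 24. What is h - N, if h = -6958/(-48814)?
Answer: -509614681/24407 ≈ -20880.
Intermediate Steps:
h = 3479/24407 (h = -6958*(-1/48814) = 3479/24407 ≈ 0.14254)
N = 20880 (N = (24*(-30))*(-29) = -720*(-29) = 20880)
h - N = 3479/24407 - 1*20880 = 3479/24407 - 20880 = -509614681/24407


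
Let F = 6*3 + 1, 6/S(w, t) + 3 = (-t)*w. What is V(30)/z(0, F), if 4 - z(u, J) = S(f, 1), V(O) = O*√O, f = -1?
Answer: 30*√30/7 ≈ 23.474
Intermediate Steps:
S(w, t) = 6/(-3 - t*w) (S(w, t) = 6/(-3 + (-t)*w) = 6/(-3 - t*w))
V(O) = O^(3/2)
F = 19 (F = 18 + 1 = 19)
z(u, J) = 7 (z(u, J) = 4 - (-6)/(3 + 1*(-1)) = 4 - (-6)/(3 - 1) = 4 - (-6)/2 = 4 - 1*(-3) = 4 + 3 = 7)
V(30)/z(0, F) = 30^(3/2)/7 = (30*√30)*(⅐) = 30*√30/7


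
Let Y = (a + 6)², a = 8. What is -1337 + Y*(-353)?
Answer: -70525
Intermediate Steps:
Y = 196 (Y = (8 + 6)² = 14² = 196)
-1337 + Y*(-353) = -1337 + 196*(-353) = -1337 - 69188 = -70525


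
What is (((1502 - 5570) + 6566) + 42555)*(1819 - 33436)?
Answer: -1424440701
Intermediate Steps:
(((1502 - 5570) + 6566) + 42555)*(1819 - 33436) = ((-4068 + 6566) + 42555)*(-31617) = (2498 + 42555)*(-31617) = 45053*(-31617) = -1424440701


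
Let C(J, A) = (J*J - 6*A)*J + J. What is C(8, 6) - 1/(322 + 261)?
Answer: 135255/583 ≈ 232.00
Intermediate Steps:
C(J, A) = J + J*(J**2 - 6*A) (C(J, A) = (J**2 - 6*A)*J + J = J*(J**2 - 6*A) + J = J + J*(J**2 - 6*A))
C(8, 6) - 1/(322 + 261) = 8*(1 + 8**2 - 6*6) - 1/(322 + 261) = 8*(1 + 64 - 36) - 1/583 = 8*29 - 1*1/583 = 232 - 1/583 = 135255/583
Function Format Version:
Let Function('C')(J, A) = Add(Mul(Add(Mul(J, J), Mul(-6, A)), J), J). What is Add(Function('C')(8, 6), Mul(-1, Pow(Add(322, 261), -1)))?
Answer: Rational(135255, 583) ≈ 232.00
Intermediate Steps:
Function('C')(J, A) = Add(J, Mul(J, Add(Pow(J, 2), Mul(-6, A)))) (Function('C')(J, A) = Add(Mul(Add(Pow(J, 2), Mul(-6, A)), J), J) = Add(Mul(J, Add(Pow(J, 2), Mul(-6, A))), J) = Add(J, Mul(J, Add(Pow(J, 2), Mul(-6, A)))))
Add(Function('C')(8, 6), Mul(-1, Pow(Add(322, 261), -1))) = Add(Mul(8, Add(1, Pow(8, 2), Mul(-6, 6))), Mul(-1, Pow(Add(322, 261), -1))) = Add(Mul(8, Add(1, 64, -36)), Mul(-1, Pow(583, -1))) = Add(Mul(8, 29), Mul(-1, Rational(1, 583))) = Add(232, Rational(-1, 583)) = Rational(135255, 583)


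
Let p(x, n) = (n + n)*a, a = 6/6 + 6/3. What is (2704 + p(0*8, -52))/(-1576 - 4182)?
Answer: -1196/2879 ≈ -0.41542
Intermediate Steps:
a = 3 (a = 6*(⅙) + 6*(⅓) = 1 + 2 = 3)
p(x, n) = 6*n (p(x, n) = (n + n)*3 = (2*n)*3 = 6*n)
(2704 + p(0*8, -52))/(-1576 - 4182) = (2704 + 6*(-52))/(-1576 - 4182) = (2704 - 312)/(-5758) = 2392*(-1/5758) = -1196/2879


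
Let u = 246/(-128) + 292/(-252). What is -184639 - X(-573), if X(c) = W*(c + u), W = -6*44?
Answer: -56569679/168 ≈ -3.3672e+5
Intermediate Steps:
u = -12421/4032 (u = 246*(-1/128) + 292*(-1/252) = -123/64 - 73/63 = -12421/4032 ≈ -3.0806)
W = -264
X(c) = 136631/168 - 264*c (X(c) = -264*(c - 12421/4032) = -264*(-12421/4032 + c) = 136631/168 - 264*c)
-184639 - X(-573) = -184639 - (136631/168 - 264*(-573)) = -184639 - (136631/168 + 151272) = -184639 - 1*25550327/168 = -184639 - 25550327/168 = -56569679/168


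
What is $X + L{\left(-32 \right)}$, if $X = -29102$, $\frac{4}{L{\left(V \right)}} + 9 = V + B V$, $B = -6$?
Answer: $- \frac{4394398}{151} \approx -29102.0$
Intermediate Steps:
$L{\left(V \right)} = \frac{4}{-9 - 5 V}$ ($L{\left(V \right)} = \frac{4}{-9 + \left(V - 6 V\right)} = \frac{4}{-9 - 5 V}$)
$X + L{\left(-32 \right)} = -29102 - \frac{4}{9 + 5 \left(-32\right)} = -29102 - \frac{4}{9 - 160} = -29102 - \frac{4}{-151} = -29102 - - \frac{4}{151} = -29102 + \frac{4}{151} = - \frac{4394398}{151}$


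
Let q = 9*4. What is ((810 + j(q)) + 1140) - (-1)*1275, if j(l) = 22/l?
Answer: 58061/18 ≈ 3225.6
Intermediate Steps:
q = 36
((810 + j(q)) + 1140) - (-1)*1275 = ((810 + 22/36) + 1140) - (-1)*1275 = ((810 + 22*(1/36)) + 1140) - 1*(-1275) = ((810 + 11/18) + 1140) + 1275 = (14591/18 + 1140) + 1275 = 35111/18 + 1275 = 58061/18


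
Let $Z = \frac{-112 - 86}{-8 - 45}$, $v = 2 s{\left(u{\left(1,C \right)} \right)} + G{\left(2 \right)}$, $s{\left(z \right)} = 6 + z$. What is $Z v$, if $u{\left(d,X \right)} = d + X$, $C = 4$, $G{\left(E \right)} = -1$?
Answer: $\frac{4158}{53} \approx 78.453$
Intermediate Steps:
$u{\left(d,X \right)} = X + d$
$v = 21$ ($v = 2 \left(6 + \left(4 + 1\right)\right) - 1 = 2 \left(6 + 5\right) - 1 = 2 \cdot 11 - 1 = 22 - 1 = 21$)
$Z = \frac{198}{53}$ ($Z = - \frac{198}{-53} = \left(-198\right) \left(- \frac{1}{53}\right) = \frac{198}{53} \approx 3.7358$)
$Z v = \frac{198}{53} \cdot 21 = \frac{4158}{53}$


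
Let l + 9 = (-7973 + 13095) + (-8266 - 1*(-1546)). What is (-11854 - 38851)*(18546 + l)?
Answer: -858891995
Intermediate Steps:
l = -1607 (l = -9 + ((-7973 + 13095) + (-8266 - 1*(-1546))) = -9 + (5122 + (-8266 + 1546)) = -9 + (5122 - 6720) = -9 - 1598 = -1607)
(-11854 - 38851)*(18546 + l) = (-11854 - 38851)*(18546 - 1607) = -50705*16939 = -858891995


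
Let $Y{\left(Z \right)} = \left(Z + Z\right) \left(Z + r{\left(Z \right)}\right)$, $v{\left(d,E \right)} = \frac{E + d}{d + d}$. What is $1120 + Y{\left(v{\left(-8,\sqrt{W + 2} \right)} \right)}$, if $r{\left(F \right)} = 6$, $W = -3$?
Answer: $\frac{144191}{128} - \frac{7 i}{8} \approx 1126.5 - 0.875 i$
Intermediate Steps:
$v{\left(d,E \right)} = \frac{E + d}{2 d}$
$Y{\left(Z \right)} = 2 Z \left(6 + Z\right)$ ($Y{\left(Z \right)} = \left(Z + Z\right) \left(Z + 6\right) = 2 Z \left(6 + Z\right)$)
$1120 + Y{\left(v{\left(-8,\sqrt{W + 2} \right)} \right)} = 1120 + 2 \frac{\sqrt{-3 + 2} - 8}{2 \left(-8\right)} \left(6 + \frac{\sqrt{-3 + 2} - 8}{2 \left(-8\right)}\right) = 1120 + 2 \cdot \frac{1}{2} \left(- \frac{1}{8}\right) \left(\sqrt{-1} - 8\right) \left(6 + \frac{1}{2} \left(- \frac{1}{8}\right) \left(\sqrt{-1} - 8\right)\right) = 1120 + 2 \cdot \frac{1}{2} \left(- \frac{1}{8}\right) \left(i - 8\right) \left(6 + \frac{1}{2} \left(- \frac{1}{8}\right) \left(i - 8\right)\right) = 1120 + 2 \cdot \frac{1}{2} \left(- \frac{1}{8}\right) \left(-8 + i\right) \left(6 + \frac{1}{2} \left(- \frac{1}{8}\right) \left(-8 + i\right)\right) = 1120 + 2 \left(\frac{1}{2} - \frac{i}{16}\right) \left(6 + \left(\frac{1}{2} - \frac{i}{16}\right)\right) = 1120 + 2 \left(\frac{1}{2} - \frac{i}{16}\right) \left(\frac{13}{2} - \frac{i}{16}\right)$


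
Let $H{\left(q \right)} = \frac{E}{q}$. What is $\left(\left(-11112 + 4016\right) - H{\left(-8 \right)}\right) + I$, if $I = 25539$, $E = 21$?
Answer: $\frac{147565}{8} \approx 18446.0$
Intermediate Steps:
$H{\left(q \right)} = \frac{21}{q}$
$\left(\left(-11112 + 4016\right) - H{\left(-8 \right)}\right) + I = \left(\left(-11112 + 4016\right) - \frac{21}{-8}\right) + 25539 = \left(-7096 - 21 \left(- \frac{1}{8}\right)\right) + 25539 = \left(-7096 - - \frac{21}{8}\right) + 25539 = \left(-7096 + \frac{21}{8}\right) + 25539 = - \frac{56747}{8} + 25539 = \frac{147565}{8}$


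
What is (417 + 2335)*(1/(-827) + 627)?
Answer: 1426989056/827 ≈ 1.7255e+6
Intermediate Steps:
(417 + 2335)*(1/(-827) + 627) = 2752*(-1/827 + 627) = 2752*(518528/827) = 1426989056/827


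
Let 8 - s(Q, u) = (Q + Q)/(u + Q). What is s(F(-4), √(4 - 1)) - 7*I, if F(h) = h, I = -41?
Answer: 3803/13 - 8*√3/13 ≈ 291.47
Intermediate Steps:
s(Q, u) = 8 - 2*Q/(Q + u) (s(Q, u) = 8 - (Q + Q)/(u + Q) = 8 - 2*Q/(Q + u))
s(F(-4), √(4 - 1)) - 7*I = 2*(3*(-4) + 4*√(4 - 1))/(-4 + √(4 - 1)) - 7*(-41) = 2*(-12 + 4*√3)/(-4 + √3) + 287 = 287 + 2*(-12 + 4*√3)/(-4 + √3)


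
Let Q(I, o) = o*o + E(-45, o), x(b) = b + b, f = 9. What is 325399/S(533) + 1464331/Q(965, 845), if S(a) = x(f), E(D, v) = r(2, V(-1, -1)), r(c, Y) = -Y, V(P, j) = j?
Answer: 58092426083/3213117 ≈ 18080.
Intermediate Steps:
E(D, v) = 1 (E(D, v) = -1*(-1) = 1)
x(b) = 2*b
Q(I, o) = 1 + o**2 (Q(I, o) = o*o + 1 = o**2 + 1 = 1 + o**2)
S(a) = 18 (S(a) = 2*9 = 18)
325399/S(533) + 1464331/Q(965, 845) = 325399/18 + 1464331/(1 + 845**2) = 325399*(1/18) + 1464331/(1 + 714025) = 325399/18 + 1464331/714026 = 58092426083/3213117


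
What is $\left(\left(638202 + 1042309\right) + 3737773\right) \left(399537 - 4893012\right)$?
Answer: $-24346923696900$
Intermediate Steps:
$\left(\left(638202 + 1042309\right) + 3737773\right) \left(399537 - 4893012\right) = \left(1680511 + 3737773\right) \left(-4493475\right) = 5418284 \left(-4493475\right) = -24346923696900$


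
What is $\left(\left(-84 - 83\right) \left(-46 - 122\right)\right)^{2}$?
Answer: $787139136$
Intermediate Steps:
$\left(\left(-84 - 83\right) \left(-46 - 122\right)\right)^{2} = \left(\left(-84 - 83\right) \left(-168\right)\right)^{2} = \left(\left(-167\right) \left(-168\right)\right)^{2} = 28056^{2} = 787139136$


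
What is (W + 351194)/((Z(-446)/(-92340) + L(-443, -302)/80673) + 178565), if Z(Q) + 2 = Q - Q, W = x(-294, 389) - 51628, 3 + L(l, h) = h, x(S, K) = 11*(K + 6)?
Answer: 377322972265170/221698704963491 ≈ 1.7020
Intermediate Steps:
x(S, K) = 66 + 11*K (x(S, K) = 11*(6 + K) = 66 + 11*K)
L(l, h) = -3 + h
W = -47283 (W = (66 + 11*389) - 51628 = (66 + 4279) - 51628 = 4345 - 51628 = -47283)
Z(Q) = -2 (Z(Q) = -2 + (Q - Q) = -2 + 0 = -2)
(W + 351194)/((Z(-446)/(-92340) + L(-443, -302)/80673) + 178565) = (-47283 + 351194)/((-2/(-92340) + (-3 - 302)/80673) + 178565) = 303911/((-2*(-1/92340) - 305*1/80673) + 178565) = 303911/((1/46170 - 305/80673) + 178565) = 303911/(-4667059/1241557470 + 178565) = 303911/(221698704963491/1241557470) = 303911*(1241557470/221698704963491) = 377322972265170/221698704963491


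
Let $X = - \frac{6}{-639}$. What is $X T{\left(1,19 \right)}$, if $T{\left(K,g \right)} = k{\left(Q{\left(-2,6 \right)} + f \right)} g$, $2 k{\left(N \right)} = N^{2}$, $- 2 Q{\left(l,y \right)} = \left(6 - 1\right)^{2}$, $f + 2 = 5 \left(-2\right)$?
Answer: $\frac{45619}{852} \approx 53.543$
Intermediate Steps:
$X = \frac{2}{213}$ ($X = \left(-6\right) \left(- \frac{1}{639}\right) = \frac{2}{213} \approx 0.0093897$)
$f = -12$ ($f = -2 + 5 \left(-2\right) = -2 - 10 = -12$)
$Q{\left(l,y \right)} = - \frac{25}{2}$ ($Q{\left(l,y \right)} = - \frac{\left(6 - 1\right)^{2}}{2} = - \frac{5^{2}}{2} = \left(- \frac{1}{2}\right) 25 = - \frac{25}{2}$)
$k{\left(N \right)} = \frac{N^{2}}{2}$
$T{\left(K,g \right)} = \frac{2401 g}{8}$ ($T{\left(K,g \right)} = \frac{\left(- \frac{25}{2} - 12\right)^{2}}{2} g = \frac{\left(- \frac{49}{2}\right)^{2}}{2} g = \frac{1}{2} \cdot \frac{2401}{4} g = \frac{2401 g}{8}$)
$X T{\left(1,19 \right)} = \frac{2 \cdot \frac{2401}{8} \cdot 19}{213} = \frac{2}{213} \cdot \frac{45619}{8} = \frac{45619}{852}$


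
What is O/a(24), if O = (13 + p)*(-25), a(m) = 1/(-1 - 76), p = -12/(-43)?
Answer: 1099175/43 ≈ 25562.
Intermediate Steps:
p = 12/43 (p = -12*(-1/43) = 12/43 ≈ 0.27907)
a(m) = -1/77 (a(m) = 1/(-77) = -1/77)
O = -14275/43 (O = (13 + 12/43)*(-25) = (571/43)*(-25) = -14275/43 ≈ -331.98)
O/a(24) = -14275/(43*(-1/77)) = -14275/43*(-77) = 1099175/43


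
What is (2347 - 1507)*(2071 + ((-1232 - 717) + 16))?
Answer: 115920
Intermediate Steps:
(2347 - 1507)*(2071 + ((-1232 - 717) + 16)) = 840*(2071 + (-1949 + 16)) = 840*(2071 - 1933) = 840*138 = 115920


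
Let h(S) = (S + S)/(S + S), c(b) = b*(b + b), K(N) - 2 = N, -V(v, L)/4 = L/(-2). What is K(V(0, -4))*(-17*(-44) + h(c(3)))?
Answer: -4494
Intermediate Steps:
V(v, L) = 2*L (V(v, L) = -4*L/(-2) = -4*L*(-1)/2 = -(-2)*L = 2*L)
K(N) = 2 + N
c(b) = 2*b**2 (c(b) = b*(2*b) = 2*b**2)
h(S) = 1 (h(S) = (2*S)/((2*S)) = (2*S)*(1/(2*S)) = 1)
K(V(0, -4))*(-17*(-44) + h(c(3))) = (2 + 2*(-4))*(-17*(-44) + 1) = (2 - 8)*(748 + 1) = -6*749 = -4494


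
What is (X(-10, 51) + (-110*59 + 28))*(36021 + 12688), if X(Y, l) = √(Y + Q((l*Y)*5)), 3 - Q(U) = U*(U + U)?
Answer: -314757558 + 48709*I*√13005007 ≈ -3.1476e+8 + 1.7566e+8*I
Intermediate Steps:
Q(U) = 3 - 2*U² (Q(U) = 3 - U*(U + U) = 3 - U*2*U = 3 - 2*U²)
X(Y, l) = √(3 + Y - 50*Y²*l²) (X(Y, l) = √(Y + (3 - 2*25*Y²*l²)) = √(Y + (3 - 50*Y²*l²)) = √(3 + Y - 50*Y²*l²))
(X(-10, 51) + (-110*59 + 28))*(36021 + 12688) = (√(3 - 10 - 50*(-10)²*51²) + (-110*59 + 28))*(36021 + 12688) = (√(3 - 10 - 50*100*2601) + (-6490 + 28))*48709 = (√(3 - 10 - 13005000) - 6462)*48709 = (√(-13005007) - 6462)*48709 = (I*√13005007 - 6462)*48709 = (-6462 + I*√13005007)*48709 = -314757558 + 48709*I*√13005007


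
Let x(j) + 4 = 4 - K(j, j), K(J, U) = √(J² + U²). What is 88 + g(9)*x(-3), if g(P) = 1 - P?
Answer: 88 + 24*√2 ≈ 121.94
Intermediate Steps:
x(j) = -√2*√(j²) (x(j) = -4 + (4 - √(j² + j²)) = -4 + (4 - √(2*j²)) = -4 + (4 - √2*√(j²)) = -√2*√(j²))
88 + g(9)*x(-3) = 88 + (1 - 1*9)*(-√2*√((-3)²)) = 88 + (1 - 9)*(-√2*√9) = 88 - (-8)*√2*3 = 88 - (-24)*√2 = 88 + 24*√2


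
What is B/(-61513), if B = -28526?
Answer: 28526/61513 ≈ 0.46374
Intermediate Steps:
B/(-61513) = -28526/(-61513) = -28526*(-1/61513) = 28526/61513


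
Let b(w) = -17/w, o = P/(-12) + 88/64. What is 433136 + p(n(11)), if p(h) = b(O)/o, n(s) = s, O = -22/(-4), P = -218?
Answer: 2234547808/5159 ≈ 4.3314e+5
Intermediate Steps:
O = 11/2 (O = -22*(-¼) = 11/2 ≈ 5.5000)
o = 469/24 (o = -218/(-12) + 88/64 = -218*(-1/12) + 88*(1/64) = 109/6 + 11/8 = 469/24 ≈ 19.542)
p(h) = -816/5159 (p(h) = (-17/11/2)/(469/24) = -17*2/11*(24/469) = -34/11*24/469 = -816/5159)
433136 + p(n(11)) = 433136 - 816/5159 = 2234547808/5159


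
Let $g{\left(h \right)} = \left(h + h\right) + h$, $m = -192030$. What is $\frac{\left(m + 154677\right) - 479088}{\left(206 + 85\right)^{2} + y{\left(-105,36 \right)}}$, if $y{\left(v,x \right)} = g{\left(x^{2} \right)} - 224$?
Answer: $- \frac{516441}{88345} \approx -5.8457$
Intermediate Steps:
$g{\left(h \right)} = 3 h$ ($g{\left(h \right)} = 2 h + h = 3 h$)
$y{\left(v,x \right)} = -224 + 3 x^{2}$ ($y{\left(v,x \right)} = 3 x^{2} - 224 = -224 + 3 x^{2}$)
$\frac{\left(m + 154677\right) - 479088}{\left(206 + 85\right)^{2} + y{\left(-105,36 \right)}} = \frac{\left(-192030 + 154677\right) - 479088}{\left(206 + 85\right)^{2} - \left(224 - 3 \cdot 36^{2}\right)} = \frac{-37353 - 479088}{291^{2} + \left(-224 + 3 \cdot 1296\right)} = - \frac{516441}{84681 + \left(-224 + 3888\right)} = - \frac{516441}{84681 + 3664} = - \frac{516441}{88345}$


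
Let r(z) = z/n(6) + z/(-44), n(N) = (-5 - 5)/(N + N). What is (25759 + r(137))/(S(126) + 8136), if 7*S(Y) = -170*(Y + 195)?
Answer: 13136963/174680 ≈ 75.206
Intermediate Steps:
S(Y) = -33150/7 - 170*Y/7 (S(Y) = (-170*(Y + 195))/7 = (-170*(195 + Y))/7 = (-33150 - 170*Y)/7 = -33150/7 - 170*Y/7)
n(N) = -5/N (n(N) = -10*1/(2*N) = -5/N)
r(z) = -269*z/220 (r(z) = z/((-5/6)) + z/(-44) = z/((-5*⅙)) + z*(-1/44) = z/(-⅚) - z/44 = z*(-6/5) - z/44 = -6*z/5 - z/44 = -269*z/220)
(25759 + r(137))/(S(126) + 8136) = (25759 - 269/220*137)/((-33150/7 - 170/7*126) + 8136) = (25759 - 36853/220)/((-33150/7 - 3060) + 8136) = 5630127/(220*(-54570/7 + 8136)) = 5630127/(220*(2382/7)) = (5630127/220)*(7/2382) = 13136963/174680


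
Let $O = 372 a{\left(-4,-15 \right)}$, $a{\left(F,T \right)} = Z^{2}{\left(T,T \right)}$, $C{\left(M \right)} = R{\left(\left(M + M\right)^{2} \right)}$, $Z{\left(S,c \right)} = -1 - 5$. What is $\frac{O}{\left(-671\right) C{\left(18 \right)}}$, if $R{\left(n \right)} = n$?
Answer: $- \frac{31}{2013} \approx -0.0154$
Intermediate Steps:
$Z{\left(S,c \right)} = -6$ ($Z{\left(S,c \right)} = -1 - 5 = -6$)
$C{\left(M \right)} = 4 M^{2}$ ($C{\left(M \right)} = \left(M + M\right)^{2} = \left(2 M\right)^{2} = 4 M^{2}$)
$a{\left(F,T \right)} = 36$ ($a{\left(F,T \right)} = \left(-6\right)^{2} = 36$)
$O = 13392$ ($O = 372 \cdot 36 = 13392$)
$\frac{O}{\left(-671\right) C{\left(18 \right)}} = \frac{13392}{\left(-671\right) 4 \cdot 18^{2}} = \frac{13392}{\left(-671\right) 4 \cdot 324} = \frac{13392}{\left(-671\right) 1296} = \frac{13392}{-869616} = 13392 \left(- \frac{1}{869616}\right) = - \frac{31}{2013}$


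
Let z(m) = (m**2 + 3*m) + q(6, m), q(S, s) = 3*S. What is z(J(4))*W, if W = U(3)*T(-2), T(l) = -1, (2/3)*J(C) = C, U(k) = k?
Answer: -216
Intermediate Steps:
J(C) = 3*C/2
z(m) = 18 + m**2 + 3*m (z(m) = (m**2 + 3*m) + 3*6 = (m**2 + 3*m) + 18 = 18 + m**2 + 3*m)
W = -3 (W = 3*(-1) = -3)
z(J(4))*W = (18 + ((3/2)*4)**2 + 3*((3/2)*4))*(-3) = (18 + 6**2 + 3*6)*(-3) = (18 + 36 + 18)*(-3) = 72*(-3) = -216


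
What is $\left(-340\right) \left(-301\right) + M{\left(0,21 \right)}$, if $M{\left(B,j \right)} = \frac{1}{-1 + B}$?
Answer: $102339$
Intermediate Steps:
$\left(-340\right) \left(-301\right) + M{\left(0,21 \right)} = \left(-340\right) \left(-301\right) + \frac{1}{-1 + 0} = 102340 + \frac{1}{-1} = 102340 - 1 = 102339$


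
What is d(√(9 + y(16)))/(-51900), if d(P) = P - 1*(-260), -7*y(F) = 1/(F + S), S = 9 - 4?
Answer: -13/2595 - √3966/1089900 ≈ -0.0050674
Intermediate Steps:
S = 5
y(F) = -1/(7*(5 + F)) (y(F) = -1/(7*(F + 5)) = -1/(7*(5 + F)))
d(P) = 260 + P (d(P) = P + 260 = 260 + P)
d(√(9 + y(16)))/(-51900) = (260 + √(9 - 1/(35 + 7*16)))/(-51900) = (260 + √(9 - 1/(35 + 112)))*(-1/51900) = (260 + √(9 - 1/147))*(-1/51900) = (260 + √(1322/147))*(-1/51900) = (260 + √3966/21)*(-1/51900) = -13/2595 - √3966/1089900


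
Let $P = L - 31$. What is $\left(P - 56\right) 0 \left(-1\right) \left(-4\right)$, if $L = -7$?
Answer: $0$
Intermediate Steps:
$P = -38$ ($P = -7 - 31 = -38$)
$\left(P - 56\right) 0 \left(-1\right) \left(-4\right) = \left(-38 - 56\right) 0 \left(-1\right) \left(-4\right) = - 94 \cdot 0 \left(-4\right) = \left(-94\right) 0 = 0$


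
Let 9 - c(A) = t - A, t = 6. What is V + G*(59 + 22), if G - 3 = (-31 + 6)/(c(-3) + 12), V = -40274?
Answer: -160799/4 ≈ -40200.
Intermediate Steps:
c(A) = 3 + A (c(A) = 9 - (6 - A) = 9 + (-6 + A) = 3 + A)
G = 11/12 (G = 3 + (-31 + 6)/((3 - 3) + 12) = 3 - 25/(0 + 12) = 3 - 25/12 = 11/12 ≈ 0.91667)
V + G*(59 + 22) = -40274 + 11*(59 + 22)/12 = -40274 + (11/12)*81 = -40274 + 297/4 = -160799/4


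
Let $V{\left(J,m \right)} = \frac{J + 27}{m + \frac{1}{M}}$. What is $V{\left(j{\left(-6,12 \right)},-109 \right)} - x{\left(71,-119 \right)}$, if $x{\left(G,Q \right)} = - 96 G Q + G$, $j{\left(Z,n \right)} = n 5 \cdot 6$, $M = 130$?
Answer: $- \frac{3831196295}{4723} \approx -8.1118 \cdot 10^{5}$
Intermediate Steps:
$j{\left(Z,n \right)} = 30 n$ ($j{\left(Z,n \right)} = 5 n 6 = 30 n$)
$x{\left(G,Q \right)} = G - 96 G Q$ ($x{\left(G,Q \right)} = - 96 G Q + G = G - 96 G Q$)
$V{\left(J,m \right)} = \frac{27 + J}{\frac{1}{130} + m}$ ($V{\left(J,m \right)} = \frac{J + 27}{m + \frac{1}{130}} = \frac{27 + J}{m + \frac{1}{130}} = \frac{27 + J}{\frac{1}{130} + m}$)
$V{\left(j{\left(-6,12 \right)},-109 \right)} - x{\left(71,-119 \right)} = \frac{130 \left(27 + 30 \cdot 12\right)}{1 + 130 \left(-109\right)} - 71 \left(1 - -11424\right) = \frac{130 \left(27 + 360\right)}{1 - 14170} - 71 \left(1 + 11424\right) = 130 \frac{1}{-14169} \cdot 387 - 71 \cdot 11425 = 130 \left(- \frac{1}{14169}\right) 387 - 811175 = - \frac{16770}{4723} - 811175 = - \frac{3831196295}{4723}$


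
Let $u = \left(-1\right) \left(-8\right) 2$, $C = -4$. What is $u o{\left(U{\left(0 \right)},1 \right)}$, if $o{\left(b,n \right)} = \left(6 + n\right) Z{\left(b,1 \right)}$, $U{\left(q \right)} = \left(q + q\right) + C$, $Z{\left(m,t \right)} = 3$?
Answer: $336$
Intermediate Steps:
$u = 16$ ($u = 8 \cdot 2 = 16$)
$U{\left(q \right)} = -4 + 2 q$ ($U{\left(q \right)} = \left(q + q\right) - 4 = 2 q - 4 = -4 + 2 q$)
$o{\left(b,n \right)} = 18 + 3 n$ ($o{\left(b,n \right)} = \left(6 + n\right) 3 = 18 + 3 n$)
$u o{\left(U{\left(0 \right)},1 \right)} = 16 \left(18 + 3 \cdot 1\right) = 16 \left(18 + 3\right) = 16 \cdot 21 = 336$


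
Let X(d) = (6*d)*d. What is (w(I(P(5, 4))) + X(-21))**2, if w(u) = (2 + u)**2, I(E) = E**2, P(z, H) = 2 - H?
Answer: 7193124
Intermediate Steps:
X(d) = 6*d**2
(w(I(P(5, 4))) + X(-21))**2 = ((2 + (2 - 1*4)**2)**2 + 6*(-21)**2)**2 = ((2 + (2 - 4)**2)**2 + 6*441)**2 = ((2 + (-2)**2)**2 + 2646)**2 = ((2 + 4)**2 + 2646)**2 = (6**2 + 2646)**2 = (36 + 2646)**2 = 2682**2 = 7193124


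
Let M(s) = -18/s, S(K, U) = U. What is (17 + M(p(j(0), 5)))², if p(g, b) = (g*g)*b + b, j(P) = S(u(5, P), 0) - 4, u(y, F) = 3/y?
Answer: 2036329/7225 ≈ 281.84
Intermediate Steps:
j(P) = -4 (j(P) = 0 - 4 = -4)
p(g, b) = b + b*g² (p(g, b) = g²*b + b = b*g² + b = b + b*g²)
(17 + M(p(j(0), 5)))² = (17 - 18*1/(5*(1 + (-4)²)))² = (17 - 18*1/(5*(1 + 16)))² = (17 - 18/(5*17))² = (17 - 18/85)² = (1427/85)² = 2036329/7225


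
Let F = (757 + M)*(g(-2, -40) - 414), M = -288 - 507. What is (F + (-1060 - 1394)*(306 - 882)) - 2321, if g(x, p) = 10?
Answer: 1426535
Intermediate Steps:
M = -795
F = 15352 (F = (757 - 795)*(10 - 414) = -38*(-404) = 15352)
(F + (-1060 - 1394)*(306 - 882)) - 2321 = (15352 + (-1060 - 1394)*(306 - 882)) - 2321 = (15352 - 2454*(-576)) - 2321 = (15352 + 1413504) - 2321 = 1428856 - 2321 = 1426535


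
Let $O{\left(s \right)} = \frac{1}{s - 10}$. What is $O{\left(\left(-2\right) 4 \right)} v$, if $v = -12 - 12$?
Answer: $\frac{4}{3} \approx 1.3333$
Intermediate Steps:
$O{\left(s \right)} = \frac{1}{-10 + s}$
$v = -24$ ($v = -12 - 12 = -24$)
$O{\left(\left(-2\right) 4 \right)} v = \frac{1}{-10 - 8} \left(-24\right) = \frac{1}{-18} \left(-24\right) = \left(- \frac{1}{18}\right) \left(-24\right) = \frac{4}{3}$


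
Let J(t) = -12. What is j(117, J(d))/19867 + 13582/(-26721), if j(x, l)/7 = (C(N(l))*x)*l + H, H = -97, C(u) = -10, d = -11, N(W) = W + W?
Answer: 2338162727/530866107 ≈ 4.4044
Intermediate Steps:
N(W) = 2*W
j(x, l) = -679 - 70*l*x (j(x, l) = 7*((-10*x)*l - 97) = 7*(-10*l*x - 97) = 7*(-97 - 10*l*x) = -679 - 70*l*x)
j(117, J(d))/19867 + 13582/(-26721) = (-679 - 70*(-12)*117)/19867 + 13582/(-26721) = (-679 + 98280)*(1/19867) + 13582*(-1/26721) = 97601*(1/19867) - 13582/26721 = 97601/19867 - 13582/26721 = 2338162727/530866107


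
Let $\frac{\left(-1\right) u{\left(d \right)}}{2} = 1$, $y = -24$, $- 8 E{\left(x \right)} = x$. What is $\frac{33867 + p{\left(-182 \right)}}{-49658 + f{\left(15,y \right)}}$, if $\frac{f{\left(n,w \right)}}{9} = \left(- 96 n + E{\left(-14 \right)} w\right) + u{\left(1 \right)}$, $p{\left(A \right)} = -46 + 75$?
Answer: $- \frac{16948}{31507} \approx -0.53791$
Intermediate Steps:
$E{\left(x \right)} = - \frac{x}{8}$
$u{\left(d \right)} = -2$ ($u{\left(d \right)} = \left(-2\right) 1 = -2$)
$p{\left(A \right)} = 29$
$f{\left(n,w \right)} = -18 - 864 n + \frac{63 w}{4}$ ($f{\left(n,w \right)} = 9 \left(\left(- 96 n + \left(- \frac{1}{8}\right) \left(-14\right) w\right) - 2\right) = 9 \left(\left(- 96 n + \frac{7 w}{4}\right) - 2\right) = 9 \left(-2 - 96 n + \frac{7 w}{4}\right) = -18 - 864 n + \frac{63 w}{4}$)
$\frac{33867 + p{\left(-182 \right)}}{-49658 + f{\left(15,y \right)}} = \frac{33867 + 29}{-49658 - 13356} = \frac{33896}{-49658 - 13356} = \frac{33896}{-63014} = 33896 \left(- \frac{1}{63014}\right) = - \frac{16948}{31507}$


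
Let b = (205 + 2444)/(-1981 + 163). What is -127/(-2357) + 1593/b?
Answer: -2275236665/2081231 ≈ -1093.2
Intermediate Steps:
b = -883/606 (b = 2649/(-1818) = 2649*(-1/1818) = -883/606 ≈ -1.4571)
-127/(-2357) + 1593/b = -127/(-2357) + 1593/(-883/606) = -127*(-1/2357) + 1593*(-606/883) = 127/2357 - 965358/883 = -2275236665/2081231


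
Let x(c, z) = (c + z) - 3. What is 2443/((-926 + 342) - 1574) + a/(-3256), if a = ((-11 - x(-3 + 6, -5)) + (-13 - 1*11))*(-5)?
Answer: -2069527/1756612 ≈ -1.1781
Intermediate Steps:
x(c, z) = -3 + c + z
a = 150 (a = ((-11 - (-3 + (-3 + 6) - 5)) + (-13 - 1*11))*(-5) = ((-11 - (-3 + 3 - 5)) + (-13 - 11))*(-5) = ((-11 - 1*(-5)) - 24)*(-5) = ((-11 + 5) - 24)*(-5) = (-6 - 24)*(-5) = -30*(-5) = 150)
2443/((-926 + 342) - 1574) + a/(-3256) = 2443/((-926 + 342) - 1574) + 150/(-3256) = 2443/(-584 - 1574) + 150*(-1/3256) = 2443/(-2158) - 75/1628 = 2443*(-1/2158) - 75/1628 = -2443/2158 - 75/1628 = -2069527/1756612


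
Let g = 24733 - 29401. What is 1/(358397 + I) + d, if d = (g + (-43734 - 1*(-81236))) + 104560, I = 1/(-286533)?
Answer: 14109342633120933/102692567600 ≈ 1.3739e+5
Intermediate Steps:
I = -1/286533 ≈ -3.4900e-6
g = -4668
d = 137394 (d = (-4668 + (-43734 - 1*(-81236))) + 104560 = (-4668 + (-43734 + 81236)) + 104560 = (-4668 + 37502) + 104560 = 32834 + 104560 = 137394)
1/(358397 + I) + d = 1/(358397 - 1/286533) + 137394 = 1/(102692567600/286533) + 137394 = 286533/102692567600 + 137394 = 14109342633120933/102692567600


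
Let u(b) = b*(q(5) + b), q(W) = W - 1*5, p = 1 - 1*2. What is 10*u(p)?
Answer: 10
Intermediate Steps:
p = -1 (p = 1 - 2 = -1)
q(W) = -5 + W (q(W) = W - 5 = -5 + W)
u(b) = b² (u(b) = b*((-5 + 5) + b) = b*(0 + b) = b*b = b²)
10*u(p) = 10*(-1)² = 10*1 = 10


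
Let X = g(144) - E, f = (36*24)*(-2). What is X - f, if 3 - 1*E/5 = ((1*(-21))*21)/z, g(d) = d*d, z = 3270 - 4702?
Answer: 32149173/1432 ≈ 22451.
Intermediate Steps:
z = -1432
g(d) = d²
f = -1728 (f = 864*(-2) = -1728)
E = 19275/1432 (E = 15 - 5*(1*(-21))*21/(-1432) = 15 - 5*(-21*21)*(-1)/1432 = 15 - (-2205)*(-1)/1432 = 15 - 5*441/1432 = 15 - 2205/1432 = 19275/1432 ≈ 13.460)
X = 29674677/1432 (X = 144² - 1*19275/1432 = 20736 - 19275/1432 = 29674677/1432 ≈ 20723.)
X - f = 29674677/1432 - 1*(-1728) = 29674677/1432 + 1728 = 32149173/1432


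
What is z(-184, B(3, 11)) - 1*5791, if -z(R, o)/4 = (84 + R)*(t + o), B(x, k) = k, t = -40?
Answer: -17391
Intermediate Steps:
z(R, o) = -4*(-40 + o)*(84 + R) (z(R, o) = -4*(84 + R)*(-40 + o) = -4*(-40 + o)*(84 + R))
z(-184, B(3, 11)) - 1*5791 = (13440 - 336*11 + 160*(-184) - 4*(-184)*11) - 1*5791 = (13440 - 3696 - 29440 + 8096) - 5791 = -11600 - 5791 = -17391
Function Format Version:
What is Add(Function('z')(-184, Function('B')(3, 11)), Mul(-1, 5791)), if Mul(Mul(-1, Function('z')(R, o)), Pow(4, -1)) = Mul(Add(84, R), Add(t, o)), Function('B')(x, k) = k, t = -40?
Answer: -17391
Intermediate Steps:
Function('z')(R, o) = Mul(-4, Add(-40, o), Add(84, R)) (Function('z')(R, o) = Mul(-4, Mul(Add(84, R), Add(-40, o))) = Mul(-4, Mul(Add(-40, o), Add(84, R))) = Mul(-4, Add(-40, o), Add(84, R)))
Add(Function('z')(-184, Function('B')(3, 11)), Mul(-1, 5791)) = Add(Add(13440, Mul(-336, 11), Mul(160, -184), Mul(-4, -184, 11)), Mul(-1, 5791)) = Add(Add(13440, -3696, -29440, 8096), -5791) = Add(-11600, -5791) = -17391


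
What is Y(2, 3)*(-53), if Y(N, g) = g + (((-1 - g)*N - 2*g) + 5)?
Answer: 318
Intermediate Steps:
Y(N, g) = 5 - g + N*(-1 - g) (Y(N, g) = g + ((N*(-1 - g) - 2*g) + 5) = g + ((-2*g + N*(-1 - g)) + 5) = g + (5 - 2*g + N*(-1 - g)) = 5 - g + N*(-1 - g))
Y(2, 3)*(-53) = (5 - 1*2 - 1*3 - 1*2*3)*(-53) = (5 - 2 - 3 - 6)*(-53) = -6*(-53) = 318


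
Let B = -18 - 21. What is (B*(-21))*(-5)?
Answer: -4095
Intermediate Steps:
B = -39
(B*(-21))*(-5) = -39*(-21)*(-5) = 819*(-5) = -4095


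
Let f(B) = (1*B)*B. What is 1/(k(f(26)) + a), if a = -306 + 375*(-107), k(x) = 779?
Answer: -1/39652 ≈ -2.5219e-5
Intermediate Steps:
f(B) = B**2 (f(B) = B*B = B**2)
a = -40431 (a = -306 - 40125 = -40431)
1/(k(f(26)) + a) = 1/(779 - 40431) = 1/(-39652) = -1/39652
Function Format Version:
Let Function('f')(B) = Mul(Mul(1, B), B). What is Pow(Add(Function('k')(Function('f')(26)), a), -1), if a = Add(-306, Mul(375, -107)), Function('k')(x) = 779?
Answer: Rational(-1, 39652) ≈ -2.5219e-5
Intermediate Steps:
Function('f')(B) = Pow(B, 2) (Function('f')(B) = Mul(B, B) = Pow(B, 2))
a = -40431 (a = Add(-306, -40125) = -40431)
Pow(Add(Function('k')(Function('f')(26)), a), -1) = Pow(Add(779, -40431), -1) = Pow(-39652, -1) = Rational(-1, 39652)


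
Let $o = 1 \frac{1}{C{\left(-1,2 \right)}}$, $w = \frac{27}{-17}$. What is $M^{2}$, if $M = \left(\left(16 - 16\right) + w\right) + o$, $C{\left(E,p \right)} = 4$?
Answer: $\frac{8281}{4624} \approx 1.7909$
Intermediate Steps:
$w = - \frac{27}{17}$ ($w = 27 \left(- \frac{1}{17}\right) = - \frac{27}{17} \approx -1.5882$)
$o = \frac{1}{4}$ ($o = 1 \cdot \frac{1}{4} = \frac{1}{4} \approx 0.25$)
$M = - \frac{91}{68}$ ($M = \left(\left(16 - 16\right) - \frac{27}{17}\right) + \frac{1}{4} = \left(0 - \frac{27}{17}\right) + \frac{1}{4} = - \frac{27}{17} + \frac{1}{4} = - \frac{91}{68} \approx -1.3382$)
$M^{2} = \left(- \frac{91}{68}\right)^{2} = \frac{8281}{4624}$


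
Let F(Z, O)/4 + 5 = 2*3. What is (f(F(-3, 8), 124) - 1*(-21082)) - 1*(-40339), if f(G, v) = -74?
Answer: 61347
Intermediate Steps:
F(Z, O) = 4 (F(Z, O) = -20 + 4*(2*3) = -20 + 4*6 = -20 + 24 = 4)
(f(F(-3, 8), 124) - 1*(-21082)) - 1*(-40339) = (-74 - 1*(-21082)) - 1*(-40339) = (-74 + 21082) + 40339 = 21008 + 40339 = 61347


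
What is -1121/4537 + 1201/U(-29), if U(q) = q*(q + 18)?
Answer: 5091338/1447303 ≈ 3.5178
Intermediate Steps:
U(q) = q*(18 + q)
-1121/4537 + 1201/U(-29) = -1121/4537 + 1201/((-29*(18 - 29))) = -1121*1/4537 + 1201/((-29*(-11))) = -1121/4537 + 1201/319 = 5091338/1447303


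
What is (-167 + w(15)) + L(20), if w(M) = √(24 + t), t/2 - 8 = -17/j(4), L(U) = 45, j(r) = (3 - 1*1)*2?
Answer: -122 + 3*√14/2 ≈ -116.39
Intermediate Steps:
j(r) = 4 (j(r) = (3 - 1)*2 = 2*2 = 4)
t = 15/2 (t = 16 + 2*(-17/4) = 16 - 17/2 = 15/2 ≈ 7.5000)
w(M) = 3*√14/2 (w(M) = √(24 + 15/2) = √(63/2) = 3*√14/2)
(-167 + w(15)) + L(20) = (-167 + 3*√14/2) + 45 = -122 + 3*√14/2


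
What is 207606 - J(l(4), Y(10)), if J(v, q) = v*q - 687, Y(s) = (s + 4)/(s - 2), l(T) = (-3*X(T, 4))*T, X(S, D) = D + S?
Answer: 208461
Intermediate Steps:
l(T) = T*(-12 - 3*T) (l(T) = (-3*(4 + T))*T = (-12 - 3*T)*T = T*(-12 - 3*T))
Y(s) = (4 + s)/(-2 + s)
J(v, q) = -687 + q*v (J(v, q) = q*v - 687 = -687 + q*v)
207606 - J(l(4), Y(10)) = 207606 - (-687 + ((4 + 10)/(-2 + 10))*(-3*4*(4 + 4))) = 207606 - (-687 + (14/8)*(-3*4*8)) = 207606 - (-687 + ((1/8)*14)*(-96)) = 207606 - (-687 + (7/4)*(-96)) = 207606 - (-687 - 168) = 207606 - 1*(-855) = 207606 + 855 = 208461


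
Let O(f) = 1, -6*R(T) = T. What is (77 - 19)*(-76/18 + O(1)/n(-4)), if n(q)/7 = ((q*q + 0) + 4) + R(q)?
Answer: -477485/1953 ≈ -244.49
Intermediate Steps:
R(T) = -T/6
n(q) = 28 + 7*q**2 - 7*q/6 (n(q) = 7*(((q*q + 0) + 4) - q/6) = 7*(((q**2 + 0) + 4) - q/6) = 7*((q**2 + 4) - q/6) = 7*((4 + q**2) - q/6) = 7*(4 + q**2 - q/6) = 28 + 7*q**2 - 7*q/6)
(77 - 19)*(-76/18 + O(1)/n(-4)) = (77 - 19)*(-76/18 + 1/(28 + 7*(-4)**2 - 7/6*(-4))) = 58*(-76*1/18 + 1/(28 + 7*16 + 14/3)) = 58*(-38/9 + 1/(28 + 112 + 14/3)) = 58*(-38/9 + 1/(434/3)) = 58*(-38/9 + 1*(3/434)) = 58*(-38/9 + 3/434) = 58*(-16465/3906) = -477485/1953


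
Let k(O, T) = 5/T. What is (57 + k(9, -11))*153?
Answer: 95166/11 ≈ 8651.5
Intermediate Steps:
(57 + k(9, -11))*153 = (57 + 5/(-11))*153 = (57 + 5*(-1/11))*153 = (57 - 5/11)*153 = (622/11)*153 = 95166/11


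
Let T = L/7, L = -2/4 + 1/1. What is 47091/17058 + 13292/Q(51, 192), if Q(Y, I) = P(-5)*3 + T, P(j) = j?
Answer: -1054815695/1188374 ≈ -887.61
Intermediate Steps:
L = ½ (L = -2*¼ + 1*1 = -½ + 1 = ½ ≈ 0.50000)
T = 1/14 (T = (½)/7 = (½)*(⅐) = 1/14 ≈ 0.071429)
Q(Y, I) = -209/14 (Q(Y, I) = -5*3 + 1/14 = -15 + 1/14 = -209/14)
47091/17058 + 13292/Q(51, 192) = 47091/17058 + 13292/(-209/14) = 47091*(1/17058) + 13292*(-14/209) = 15697/5686 - 186088/209 = -1054815695/1188374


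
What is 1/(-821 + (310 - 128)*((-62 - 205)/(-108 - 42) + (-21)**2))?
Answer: 25/1994124 ≈ 1.2537e-5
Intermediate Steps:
1/(-821 + (310 - 128)*((-62 - 205)/(-108 - 42) + (-21)**2)) = 1/(-821 + 182*(-267/(-150) + 441)) = 1/(-821 + 182*(-267*(-1/150) + 441)) = 1/(-821 + 182*(89/50 + 441)) = 1/(-821 + 182*(22139/50)) = 1/(-821 + 2014649/25) = 1/(1994124/25) = 25/1994124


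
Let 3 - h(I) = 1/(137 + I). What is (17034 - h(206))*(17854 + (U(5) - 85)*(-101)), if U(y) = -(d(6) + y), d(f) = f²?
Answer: 178637167720/343 ≈ 5.2081e+8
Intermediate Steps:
U(y) = -36 - y (U(y) = -(6² + y) = -(36 + y) = -36 - y)
h(I) = 3 - 1/(137 + I)
(17034 - h(206))*(17854 + (U(5) - 85)*(-101)) = (17034 - (410 + 3*206)/(137 + 206))*(17854 + ((-36 - 1*5) - 85)*(-101)) = (17034 - (410 + 618)/343)*(17854 + ((-36 - 5) - 85)*(-101)) = (17034 - 1028/343)*(17854 + (-41 - 85)*(-101)) = (17034 - 1*1028/343)*(17854 - 126*(-101)) = (17034 - 1028/343)*(17854 + 12726) = (5841634/343)*30580 = 178637167720/343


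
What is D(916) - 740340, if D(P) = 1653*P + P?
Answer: 774724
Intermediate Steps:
D(P) = 1654*P
D(916) - 740340 = 1654*916 - 740340 = 1515064 - 740340 = 774724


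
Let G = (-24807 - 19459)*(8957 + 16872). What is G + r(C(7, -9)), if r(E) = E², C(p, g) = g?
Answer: -1143346433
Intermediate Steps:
G = -1143346514 (G = -44266*25829 = -1143346514)
G + r(C(7, -9)) = -1143346514 + (-9)² = -1143346514 + 81 = -1143346433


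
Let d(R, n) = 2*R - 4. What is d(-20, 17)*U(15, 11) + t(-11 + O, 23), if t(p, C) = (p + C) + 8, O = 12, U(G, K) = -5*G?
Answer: 3332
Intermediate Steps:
d(R, n) = -4 + 2*R
t(p, C) = 8 + C + p (t(p, C) = (C + p) + 8 = 8 + C + p)
d(-20, 17)*U(15, 11) + t(-11 + O, 23) = (-4 + 2*(-20))*(-5*15) + (8 + 23 + (-11 + 12)) = (-4 - 40)*(-75) + (8 + 23 + 1) = -44*(-75) + 32 = 3300 + 32 = 3332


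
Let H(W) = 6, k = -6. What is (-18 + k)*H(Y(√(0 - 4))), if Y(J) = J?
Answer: -144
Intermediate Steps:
(-18 + k)*H(Y(√(0 - 4))) = (-18 - 6)*6 = -24*6 = -144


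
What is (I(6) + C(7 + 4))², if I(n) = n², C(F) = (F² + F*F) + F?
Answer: 83521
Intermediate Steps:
C(F) = F + 2*F² (C(F) = (F² + F²) + F = 2*F² + F = F + 2*F²)
(I(6) + C(7 + 4))² = (6² + (7 + 4)*(1 + 2*(7 + 4)))² = (36 + 11*(1 + 2*11))² = (36 + 11*(1 + 22))² = (36 + 11*23)² = (36 + 253)² = 289² = 83521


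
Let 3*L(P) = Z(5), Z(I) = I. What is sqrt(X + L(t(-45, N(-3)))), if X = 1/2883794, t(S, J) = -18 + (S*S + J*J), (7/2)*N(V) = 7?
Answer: sqrt(124744043470686)/8651382 ≈ 1.2910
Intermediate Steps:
N(V) = 2 (N(V) = (2/7)*7 = 2)
t(S, J) = -18 + J**2 + S**2 (t(S, J) = -18 + (S**2 + J**2) = -18 + (J**2 + S**2) = -18 + J**2 + S**2)
X = 1/2883794 ≈ 3.4677e-7
L(P) = 5/3 (L(P) = (1/3)*5 = 5/3)
sqrt(X + L(t(-45, N(-3)))) = sqrt(1/2883794 + 5/3) = sqrt(14418973/8651382) = sqrt(124744043470686)/8651382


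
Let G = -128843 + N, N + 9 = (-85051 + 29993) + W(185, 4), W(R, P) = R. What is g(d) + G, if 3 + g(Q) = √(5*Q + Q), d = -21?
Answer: -183728 + 3*I*√14 ≈ -1.8373e+5 + 11.225*I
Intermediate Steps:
g(Q) = -3 + √6*√Q (g(Q) = -3 + √(5*Q + Q) = -3 + √(6*Q) = -3 + √6*√Q)
N = -54882 (N = -9 + ((-85051 + 29993) + 185) = -9 + (-55058 + 185) = -9 - 54873 = -54882)
G = -183725 (G = -128843 - 54882 = -183725)
g(d) + G = (-3 + √6*√(-21)) - 183725 = (-3 + √6*(I*√21)) - 183725 = (-3 + 3*I*√14) - 183725 = -183728 + 3*I*√14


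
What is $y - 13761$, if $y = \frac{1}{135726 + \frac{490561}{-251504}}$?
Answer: $- \frac{469733679769519}{34135141343} \approx -13761.0$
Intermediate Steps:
$y = \frac{251504}{34135141343}$ ($y = \frac{1}{135726 + 490561 \left(- \frac{1}{251504}\right)} = \frac{1}{135726 - \frac{490561}{251504}} = \frac{1}{\frac{34135141343}{251504}} = \frac{251504}{34135141343} \approx 7.3679 \cdot 10^{-6}$)
$y - 13761 = \frac{251504}{34135141343} - 13761 = - \frac{469733679769519}{34135141343}$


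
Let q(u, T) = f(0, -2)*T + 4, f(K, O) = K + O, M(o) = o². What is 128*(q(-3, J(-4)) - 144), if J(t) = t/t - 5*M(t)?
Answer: 2304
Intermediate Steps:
J(t) = 1 - 5*t² (J(t) = t/t - 5*t² = 1 - 5*t²)
q(u, T) = 4 - 2*T (q(u, T) = (0 - 2)*T + 4 = -2*T + 4 = 4 - 2*T)
128*(q(-3, J(-4)) - 144) = 128*((4 - 2*(1 - 5*(-4)²)) - 144) = 128*((4 - 2*(1 - 5*16)) - 144) = 128*((4 - 2*(1 - 80)) - 144) = 128*((4 - 2*(-79)) - 144) = 128*((4 + 158) - 144) = 128*(162 - 144) = 128*18 = 2304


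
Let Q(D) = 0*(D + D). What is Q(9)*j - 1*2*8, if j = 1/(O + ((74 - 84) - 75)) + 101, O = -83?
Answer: -16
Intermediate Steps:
Q(D) = 0 (Q(D) = 0*(2*D) = 0)
j = 16967/168 (j = 1/(-83 + ((74 - 84) - 75)) + 101 = 1/(-83 + (-10 - 75)) + 101 = 1/(-83 - 85) + 101 = 1/(-168) + 101 = -1/168 + 101 = 16967/168 ≈ 100.99)
Q(9)*j - 1*2*8 = 0*(16967/168) - 1*2*8 = 0 - 2*8 = 0 - 16 = -16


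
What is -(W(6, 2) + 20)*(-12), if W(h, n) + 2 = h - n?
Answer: 264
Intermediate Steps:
W(h, n) = -2 + h - n (W(h, n) = -2 + (h - n) = -2 + h - n)
-(W(6, 2) + 20)*(-12) = -((-2 + 6 - 1*2) + 20)*(-12) = -((-2 + 6 - 2) + 20)*(-12) = -(2 + 20)*(-12) = -1*22*(-12) = -22*(-12) = 264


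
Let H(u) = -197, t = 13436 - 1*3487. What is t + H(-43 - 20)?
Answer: 9752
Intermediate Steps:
t = 9949 (t = 13436 - 3487 = 9949)
t + H(-43 - 20) = 9949 - 197 = 9752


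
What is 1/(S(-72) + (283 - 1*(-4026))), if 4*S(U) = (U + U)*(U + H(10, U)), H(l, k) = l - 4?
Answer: 1/6685 ≈ 0.00014959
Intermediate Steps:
H(l, k) = -4 + l
S(U) = U*(6 + U)/2 (S(U) = ((U + U)*(U + (-4 + 10)))/4 = ((2*U)*(U + 6))/4 = ((2*U)*(6 + U))/4 = (2*U*(6 + U))/4 = U*(6 + U)/2)
1/(S(-72) + (283 - 1*(-4026))) = 1/((½)*(-72)*(6 - 72) + (283 - 1*(-4026))) = 1/((½)*(-72)*(-66) + (283 + 4026)) = 1/(2376 + 4309) = 1/6685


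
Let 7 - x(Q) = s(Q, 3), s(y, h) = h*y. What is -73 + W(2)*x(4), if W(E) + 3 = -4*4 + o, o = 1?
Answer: 17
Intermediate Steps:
W(E) = -18 (W(E) = -3 + (-4*4 + 1) = -3 + (-16 + 1) = -3 - 15 = -18)
x(Q) = 7 - 3*Q
-73 + W(2)*x(4) = -73 - 18*(7 - 3*4) = -73 - 18*(7 - 12) = -73 - 18*(-5) = -73 + 90 = 17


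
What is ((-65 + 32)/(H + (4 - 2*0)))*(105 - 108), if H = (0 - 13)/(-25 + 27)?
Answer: -198/5 ≈ -39.600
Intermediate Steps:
H = -13/2 ≈ -6.5000
((-65 + 32)/(H + (4 - 2*0)))*(105 - 108) = ((-65 + 32)/(-13/2 + (4 - 2*0)))*(105 - 108) = -33/(-13/2 + (4 + 0))*(-3) = -33/(-13/2 + 4)*(-3) = -33/(-5/2)*(-3) = -33*(-⅖)*(-3) = (66/5)*(-3) = -198/5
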